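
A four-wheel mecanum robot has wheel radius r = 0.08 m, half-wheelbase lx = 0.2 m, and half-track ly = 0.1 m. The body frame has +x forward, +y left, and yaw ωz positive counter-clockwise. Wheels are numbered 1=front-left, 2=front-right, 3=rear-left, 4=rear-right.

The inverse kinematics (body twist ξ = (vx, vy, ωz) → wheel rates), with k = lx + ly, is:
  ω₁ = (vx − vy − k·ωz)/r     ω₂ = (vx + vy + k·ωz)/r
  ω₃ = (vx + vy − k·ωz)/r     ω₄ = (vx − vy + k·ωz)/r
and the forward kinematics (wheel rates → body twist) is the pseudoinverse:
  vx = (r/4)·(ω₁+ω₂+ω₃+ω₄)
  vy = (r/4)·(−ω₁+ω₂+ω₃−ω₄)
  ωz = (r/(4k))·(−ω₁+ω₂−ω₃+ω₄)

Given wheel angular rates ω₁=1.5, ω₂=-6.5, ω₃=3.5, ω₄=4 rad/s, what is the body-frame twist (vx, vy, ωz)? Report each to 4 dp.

k = lx + ly = 0.2 + 0.1 = 0.3000
ω₁+ω₂+ω₃+ω₄ = 2.5000  →  vx = (0.08/4)·2.5000 = 0.0500
−ω₁+ω₂+ω₃−ω₄ = -8.5000  →  vy = (0.08/4)·-8.5000 = -0.1700
−ω₁+ω₂−ω₃+ω₄ = -7.5000  →  ωz = (0.08/1.2000)·-7.5000 = -0.5000

(0.0500, -0.1700, -0.5000)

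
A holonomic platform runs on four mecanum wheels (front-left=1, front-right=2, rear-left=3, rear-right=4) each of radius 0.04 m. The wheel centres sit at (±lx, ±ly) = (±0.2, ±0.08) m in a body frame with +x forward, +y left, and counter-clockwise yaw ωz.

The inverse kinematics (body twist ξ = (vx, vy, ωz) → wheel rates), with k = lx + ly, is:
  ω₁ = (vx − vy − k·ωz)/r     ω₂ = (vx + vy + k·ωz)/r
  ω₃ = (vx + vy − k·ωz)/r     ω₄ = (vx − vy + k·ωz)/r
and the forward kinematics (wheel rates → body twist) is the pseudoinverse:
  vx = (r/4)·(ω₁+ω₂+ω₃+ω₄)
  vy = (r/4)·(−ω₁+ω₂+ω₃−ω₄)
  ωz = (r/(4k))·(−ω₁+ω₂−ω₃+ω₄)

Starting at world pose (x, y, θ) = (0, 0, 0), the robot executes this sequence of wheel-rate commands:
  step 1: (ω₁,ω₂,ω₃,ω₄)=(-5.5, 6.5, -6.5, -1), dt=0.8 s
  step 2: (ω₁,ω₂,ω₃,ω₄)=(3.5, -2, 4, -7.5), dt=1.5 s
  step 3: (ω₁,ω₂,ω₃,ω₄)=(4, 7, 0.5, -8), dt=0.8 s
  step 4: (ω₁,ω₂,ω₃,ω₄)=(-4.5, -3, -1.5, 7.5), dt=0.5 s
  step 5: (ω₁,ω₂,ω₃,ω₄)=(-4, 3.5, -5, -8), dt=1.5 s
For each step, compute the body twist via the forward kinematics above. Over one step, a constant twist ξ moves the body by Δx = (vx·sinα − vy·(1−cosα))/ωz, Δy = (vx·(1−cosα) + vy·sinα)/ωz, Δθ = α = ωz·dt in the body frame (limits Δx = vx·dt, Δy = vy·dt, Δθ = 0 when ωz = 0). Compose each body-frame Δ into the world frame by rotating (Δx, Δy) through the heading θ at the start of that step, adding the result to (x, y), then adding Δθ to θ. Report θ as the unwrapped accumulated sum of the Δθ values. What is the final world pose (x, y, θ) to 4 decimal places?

step 1: ξ=(vx,vy,ωz)=(-0.0650, 0.0650, 0.6250), dt=0.8 → body Δ=(-0.0626, 0.0371, 0.5000) → world pose (-0.0626, 0.0371, 0.5000)
step 2: ξ=(vx,vy,ωz)=(-0.0200, 0.0600, -0.6071), dt=1.5 → body Δ=(0.0122, 0.0908, -0.9107) → world pose (-0.0954, 0.1227, -0.4107)
step 3: ξ=(vx,vy,ωz)=(0.0350, 0.1150, -0.1964), dt=0.8 → body Δ=(0.0351, 0.0894, -0.1571) → world pose (-0.0275, 0.1906, -0.5679)
step 4: ξ=(vx,vy,ωz)=(-0.0150, -0.0750, 0.3750), dt=0.5 → body Δ=(-0.0040, -0.0380, 0.1875) → world pose (-0.0513, 0.1608, -0.3804)
step 5: ξ=(vx,vy,ωz)=(-0.1350, 0.1050, 0.1607), dt=1.5 → body Δ=(-0.2194, 0.1317, 0.2411) → world pose (-0.2062, 0.3645, -0.1393)

(-0.2062, 0.3645, -0.1393)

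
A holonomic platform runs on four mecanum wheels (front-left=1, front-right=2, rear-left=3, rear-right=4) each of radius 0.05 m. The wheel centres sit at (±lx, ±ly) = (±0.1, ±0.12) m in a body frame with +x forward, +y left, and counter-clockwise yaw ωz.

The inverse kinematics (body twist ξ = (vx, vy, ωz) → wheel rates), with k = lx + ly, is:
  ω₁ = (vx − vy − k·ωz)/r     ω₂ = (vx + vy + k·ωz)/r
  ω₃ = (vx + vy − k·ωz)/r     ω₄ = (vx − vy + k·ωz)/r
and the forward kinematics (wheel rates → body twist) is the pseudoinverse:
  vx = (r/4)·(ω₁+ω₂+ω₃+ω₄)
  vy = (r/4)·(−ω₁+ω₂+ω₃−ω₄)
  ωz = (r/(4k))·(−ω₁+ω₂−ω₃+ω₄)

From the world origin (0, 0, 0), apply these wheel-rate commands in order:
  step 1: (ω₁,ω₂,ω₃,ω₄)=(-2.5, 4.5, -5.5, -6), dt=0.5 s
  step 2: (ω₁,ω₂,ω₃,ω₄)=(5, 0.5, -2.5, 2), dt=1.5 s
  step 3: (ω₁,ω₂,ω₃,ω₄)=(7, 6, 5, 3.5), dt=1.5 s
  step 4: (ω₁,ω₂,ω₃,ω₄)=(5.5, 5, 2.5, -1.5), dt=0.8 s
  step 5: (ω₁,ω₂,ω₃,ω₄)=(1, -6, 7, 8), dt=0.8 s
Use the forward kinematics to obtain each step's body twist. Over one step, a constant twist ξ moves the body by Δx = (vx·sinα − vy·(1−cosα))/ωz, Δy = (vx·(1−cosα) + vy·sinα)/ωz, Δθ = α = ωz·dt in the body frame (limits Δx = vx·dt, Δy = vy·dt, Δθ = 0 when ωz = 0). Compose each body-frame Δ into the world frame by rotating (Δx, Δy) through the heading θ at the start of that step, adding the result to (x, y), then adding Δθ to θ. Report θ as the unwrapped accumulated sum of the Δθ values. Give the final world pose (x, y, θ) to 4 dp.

step 1: ξ=(vx,vy,ωz)=(-0.1188, 0.0938, 0.3693), dt=0.5 → body Δ=(-0.0634, 0.0411, 0.1847) → world pose (-0.0634, 0.0411, 0.1847)
step 2: ξ=(vx,vy,ωz)=(0.0625, -0.1125, 0.0000), dt=1.5 → body Δ=(0.0938, -0.1688, 0.0000) → world pose (0.0598, -0.1075, 0.1847)
step 3: ξ=(vx,vy,ωz)=(0.2688, 0.0062, -0.1420), dt=1.5 → body Δ=(0.4011, -0.0335, -0.2131) → world pose (0.4602, -0.0668, -0.0284)
step 4: ξ=(vx,vy,ωz)=(0.1437, 0.0437, -0.2557), dt=0.8 → body Δ=(0.1178, 0.0230, -0.2045) → world pose (0.5786, -0.0471, -0.2330)
step 5: ξ=(vx,vy,ωz)=(0.1250, -0.1000, -0.3409), dt=0.8 → body Δ=(0.0879, -0.0926, -0.2727) → world pose (0.6427, -0.1575, -0.5057)

(0.6427, -0.1575, -0.5057)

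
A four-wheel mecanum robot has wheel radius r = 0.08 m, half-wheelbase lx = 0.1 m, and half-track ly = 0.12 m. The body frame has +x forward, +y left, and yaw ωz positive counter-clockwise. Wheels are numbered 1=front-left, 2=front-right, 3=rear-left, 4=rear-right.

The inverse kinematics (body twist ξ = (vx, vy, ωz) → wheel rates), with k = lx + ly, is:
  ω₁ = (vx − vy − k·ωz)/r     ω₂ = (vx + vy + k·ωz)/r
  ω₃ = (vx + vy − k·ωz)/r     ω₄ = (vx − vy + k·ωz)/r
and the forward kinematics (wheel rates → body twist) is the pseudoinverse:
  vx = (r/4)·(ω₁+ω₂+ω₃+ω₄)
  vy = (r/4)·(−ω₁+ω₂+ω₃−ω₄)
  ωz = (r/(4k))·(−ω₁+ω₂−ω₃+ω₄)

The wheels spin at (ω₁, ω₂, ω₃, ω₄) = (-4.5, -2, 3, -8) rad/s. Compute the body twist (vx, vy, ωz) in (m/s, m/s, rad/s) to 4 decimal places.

k = lx + ly = 0.1 + 0.12 = 0.2200
ω₁+ω₂+ω₃+ω₄ = -11.5000  →  vx = (0.08/4)·-11.5000 = -0.2300
−ω₁+ω₂+ω₃−ω₄ = 13.5000  →  vy = (0.08/4)·13.5000 = 0.2700
−ω₁+ω₂−ω₃+ω₄ = -8.5000  →  ωz = (0.08/0.8800)·-8.5000 = -0.7727

(-0.2300, 0.2700, -0.7727)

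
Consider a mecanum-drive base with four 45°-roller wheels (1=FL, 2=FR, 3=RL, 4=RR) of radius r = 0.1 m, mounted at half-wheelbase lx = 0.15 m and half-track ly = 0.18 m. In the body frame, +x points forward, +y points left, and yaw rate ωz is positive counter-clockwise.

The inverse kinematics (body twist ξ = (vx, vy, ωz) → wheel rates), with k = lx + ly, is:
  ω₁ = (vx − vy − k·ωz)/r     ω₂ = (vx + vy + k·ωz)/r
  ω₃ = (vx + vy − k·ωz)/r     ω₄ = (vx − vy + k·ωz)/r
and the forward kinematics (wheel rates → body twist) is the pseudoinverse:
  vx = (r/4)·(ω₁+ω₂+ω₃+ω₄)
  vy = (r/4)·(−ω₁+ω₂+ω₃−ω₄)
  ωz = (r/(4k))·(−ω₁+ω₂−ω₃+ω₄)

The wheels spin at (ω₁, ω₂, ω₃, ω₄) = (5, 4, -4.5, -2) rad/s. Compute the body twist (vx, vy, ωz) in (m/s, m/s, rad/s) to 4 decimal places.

(0.0625, -0.0875, 0.1136)

k = lx + ly = 0.15 + 0.18 = 0.3300
ω₁+ω₂+ω₃+ω₄ = 2.5000  →  vx = (0.1/4)·2.5000 = 0.0625
−ω₁+ω₂+ω₃−ω₄ = -3.5000  →  vy = (0.1/4)·-3.5000 = -0.0875
−ω₁+ω₂−ω₃+ω₄ = 1.5000  →  ωz = (0.1/1.3200)·1.5000 = 0.1136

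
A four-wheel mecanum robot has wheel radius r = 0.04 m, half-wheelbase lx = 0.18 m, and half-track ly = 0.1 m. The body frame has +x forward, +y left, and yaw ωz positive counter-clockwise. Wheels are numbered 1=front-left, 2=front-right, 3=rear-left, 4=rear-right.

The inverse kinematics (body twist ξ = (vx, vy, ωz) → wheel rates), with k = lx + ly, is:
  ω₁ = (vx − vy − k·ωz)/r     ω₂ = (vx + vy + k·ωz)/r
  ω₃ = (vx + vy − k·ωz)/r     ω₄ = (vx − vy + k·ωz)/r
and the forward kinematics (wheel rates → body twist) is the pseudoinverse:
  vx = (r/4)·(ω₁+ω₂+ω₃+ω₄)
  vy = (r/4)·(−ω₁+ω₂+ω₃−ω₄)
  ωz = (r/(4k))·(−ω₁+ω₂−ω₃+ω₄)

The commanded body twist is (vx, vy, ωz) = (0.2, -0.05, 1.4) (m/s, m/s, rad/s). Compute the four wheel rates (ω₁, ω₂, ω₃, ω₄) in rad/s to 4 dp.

(-3.5500, 13.5500, -6.0500, 16.0500)

k = lx + ly = 0.18 + 0.1 = 0.2800;  k·ωz = 0.2800·1.4 = 0.3920
ω₁ (FL) = (vx − vy − k·ωz)/r = -0.1420/0.04 = -3.5500
ω₂ (FR) = (vx + vy + k·ωz)/r = 0.5420/0.04 = 13.5500
ω₃ (RL) = (vx + vy − k·ωz)/r = -0.2420/0.04 = -6.0500
ω₄ (RR) = (vx − vy + k·ωz)/r = 0.6420/0.04 = 16.0500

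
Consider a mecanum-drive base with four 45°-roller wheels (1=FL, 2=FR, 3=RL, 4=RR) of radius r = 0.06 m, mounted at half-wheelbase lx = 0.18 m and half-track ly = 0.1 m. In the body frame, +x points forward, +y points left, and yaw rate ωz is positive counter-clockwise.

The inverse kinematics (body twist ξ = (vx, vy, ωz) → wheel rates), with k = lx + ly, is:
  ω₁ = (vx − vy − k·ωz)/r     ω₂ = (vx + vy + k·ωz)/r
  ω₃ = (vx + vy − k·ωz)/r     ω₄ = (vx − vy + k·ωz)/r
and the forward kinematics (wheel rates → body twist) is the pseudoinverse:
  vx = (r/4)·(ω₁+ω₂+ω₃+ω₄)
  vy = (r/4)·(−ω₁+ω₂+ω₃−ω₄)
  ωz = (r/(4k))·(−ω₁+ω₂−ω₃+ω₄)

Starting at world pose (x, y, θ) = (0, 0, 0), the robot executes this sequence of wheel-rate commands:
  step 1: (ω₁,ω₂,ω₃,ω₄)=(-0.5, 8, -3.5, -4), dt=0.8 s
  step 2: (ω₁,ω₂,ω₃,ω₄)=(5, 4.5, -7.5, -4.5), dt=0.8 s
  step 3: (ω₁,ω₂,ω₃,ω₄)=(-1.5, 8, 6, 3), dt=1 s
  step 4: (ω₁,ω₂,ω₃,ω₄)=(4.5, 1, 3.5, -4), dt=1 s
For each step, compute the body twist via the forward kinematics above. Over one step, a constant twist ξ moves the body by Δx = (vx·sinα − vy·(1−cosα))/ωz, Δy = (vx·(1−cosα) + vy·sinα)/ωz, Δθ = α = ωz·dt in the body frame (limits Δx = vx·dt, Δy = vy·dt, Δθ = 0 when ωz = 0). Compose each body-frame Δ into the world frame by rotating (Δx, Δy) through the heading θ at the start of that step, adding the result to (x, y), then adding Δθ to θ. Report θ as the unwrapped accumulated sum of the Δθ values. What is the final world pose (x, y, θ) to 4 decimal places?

(0.0851, 0.4296, 0.2089)

step 1: ξ=(vx,vy,ωz)=(0.0000, 0.1350, 0.4286), dt=0.8 → body Δ=(-0.0183, 0.1059, 0.3429) → world pose (-0.0183, 0.1059, 0.3429)
step 2: ξ=(vx,vy,ωz)=(-0.0375, -0.0525, 0.1339), dt=0.8 → body Δ=(-0.0277, -0.0435, 0.1071) → world pose (-0.0298, 0.0556, 0.4500)
step 3: ξ=(vx,vy,ωz)=(0.2325, 0.1875, 0.3482), dt=1.0 → body Δ=(0.1955, 0.2238, 0.3482) → world pose (0.0489, 0.3422, 0.7982)
step 4: ξ=(vx,vy,ωz)=(0.0750, 0.0600, -0.5893), dt=1.0 → body Δ=(0.0879, 0.0351, -0.5893) → world pose (0.0851, 0.4296, 0.2089)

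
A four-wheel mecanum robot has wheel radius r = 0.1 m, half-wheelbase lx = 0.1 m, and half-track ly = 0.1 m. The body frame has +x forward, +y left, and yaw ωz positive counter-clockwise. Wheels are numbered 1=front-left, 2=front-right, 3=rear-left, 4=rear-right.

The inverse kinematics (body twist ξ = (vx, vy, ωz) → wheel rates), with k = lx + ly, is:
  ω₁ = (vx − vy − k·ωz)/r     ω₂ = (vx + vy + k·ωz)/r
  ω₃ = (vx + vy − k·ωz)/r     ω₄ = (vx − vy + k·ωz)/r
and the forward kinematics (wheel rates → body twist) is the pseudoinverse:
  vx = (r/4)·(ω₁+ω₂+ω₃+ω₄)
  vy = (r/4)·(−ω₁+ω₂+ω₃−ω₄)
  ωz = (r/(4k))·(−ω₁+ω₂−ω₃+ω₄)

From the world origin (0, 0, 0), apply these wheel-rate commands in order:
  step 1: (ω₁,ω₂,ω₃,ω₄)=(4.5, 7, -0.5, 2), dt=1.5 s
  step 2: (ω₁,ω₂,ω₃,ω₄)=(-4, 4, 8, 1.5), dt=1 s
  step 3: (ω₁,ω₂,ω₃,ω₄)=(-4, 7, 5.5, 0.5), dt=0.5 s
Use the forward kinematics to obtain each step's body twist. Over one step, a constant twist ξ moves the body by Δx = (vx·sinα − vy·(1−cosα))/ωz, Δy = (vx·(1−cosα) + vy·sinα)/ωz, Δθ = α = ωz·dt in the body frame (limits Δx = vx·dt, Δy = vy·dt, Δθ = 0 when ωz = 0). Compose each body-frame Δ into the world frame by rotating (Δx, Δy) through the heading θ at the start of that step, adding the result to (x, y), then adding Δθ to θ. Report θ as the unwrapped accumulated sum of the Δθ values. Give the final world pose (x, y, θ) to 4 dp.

(0.0668, 0.7606, 1.5000)

step 1: ξ=(vx,vy,ωz)=(0.3250, 0.0000, 0.6250), dt=1.5 → body Δ=(0.4192, 0.2123, 0.9375) → world pose (0.4192, 0.2123, 0.9375)
step 2: ξ=(vx,vy,ωz)=(0.2375, 0.3625, 0.1875), dt=1.0 → body Δ=(0.2022, 0.3826, 0.1875) → world pose (0.2304, 0.6017, 1.1250)
step 3: ξ=(vx,vy,ωz)=(0.2250, 0.4000, 0.7500), dt=0.5 → body Δ=(0.0728, 0.2162, 0.3750) → world pose (0.0668, 0.7606, 1.5000)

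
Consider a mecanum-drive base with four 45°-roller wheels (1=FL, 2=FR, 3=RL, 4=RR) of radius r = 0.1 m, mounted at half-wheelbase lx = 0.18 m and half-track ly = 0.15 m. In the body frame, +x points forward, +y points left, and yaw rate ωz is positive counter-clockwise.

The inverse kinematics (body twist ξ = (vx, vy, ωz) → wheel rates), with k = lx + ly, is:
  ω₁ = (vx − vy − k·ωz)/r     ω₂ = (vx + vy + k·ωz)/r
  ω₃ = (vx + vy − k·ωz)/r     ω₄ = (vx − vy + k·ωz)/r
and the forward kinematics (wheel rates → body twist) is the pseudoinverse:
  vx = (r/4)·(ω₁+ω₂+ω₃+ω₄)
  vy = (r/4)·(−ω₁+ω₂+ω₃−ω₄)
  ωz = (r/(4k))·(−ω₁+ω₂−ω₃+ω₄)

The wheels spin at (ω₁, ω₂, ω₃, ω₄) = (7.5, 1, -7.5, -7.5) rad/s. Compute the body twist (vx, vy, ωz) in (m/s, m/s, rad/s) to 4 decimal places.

(-0.1625, -0.1625, -0.4924)

k = lx + ly = 0.18 + 0.15 = 0.3300
ω₁+ω₂+ω₃+ω₄ = -6.5000  →  vx = (0.1/4)·-6.5000 = -0.1625
−ω₁+ω₂+ω₃−ω₄ = -6.5000  →  vy = (0.1/4)·-6.5000 = -0.1625
−ω₁+ω₂−ω₃+ω₄ = -6.5000  →  ωz = (0.1/1.3200)·-6.5000 = -0.4924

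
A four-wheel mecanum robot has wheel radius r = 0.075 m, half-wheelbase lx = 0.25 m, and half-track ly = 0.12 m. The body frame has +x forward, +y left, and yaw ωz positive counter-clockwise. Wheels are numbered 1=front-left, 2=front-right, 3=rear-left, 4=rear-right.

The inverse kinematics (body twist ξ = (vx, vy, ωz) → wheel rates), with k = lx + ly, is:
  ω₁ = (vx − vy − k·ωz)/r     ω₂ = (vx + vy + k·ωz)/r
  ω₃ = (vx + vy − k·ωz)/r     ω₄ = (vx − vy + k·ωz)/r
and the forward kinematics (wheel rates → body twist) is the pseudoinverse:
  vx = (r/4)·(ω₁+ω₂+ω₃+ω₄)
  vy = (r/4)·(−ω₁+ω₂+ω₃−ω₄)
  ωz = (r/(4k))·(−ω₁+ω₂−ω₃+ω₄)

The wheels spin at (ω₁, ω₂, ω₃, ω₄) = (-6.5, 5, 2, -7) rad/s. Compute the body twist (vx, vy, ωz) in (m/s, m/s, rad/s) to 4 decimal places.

k = lx + ly = 0.25 + 0.12 = 0.3700
ω₁+ω₂+ω₃+ω₄ = -6.5000  →  vx = (0.075/4)·-6.5000 = -0.1219
−ω₁+ω₂+ω₃−ω₄ = 20.5000  →  vy = (0.075/4)·20.5000 = 0.3844
−ω₁+ω₂−ω₃+ω₄ = 2.5000  →  ωz = (0.075/1.4800)·2.5000 = 0.1267

(-0.1219, 0.3844, 0.1267)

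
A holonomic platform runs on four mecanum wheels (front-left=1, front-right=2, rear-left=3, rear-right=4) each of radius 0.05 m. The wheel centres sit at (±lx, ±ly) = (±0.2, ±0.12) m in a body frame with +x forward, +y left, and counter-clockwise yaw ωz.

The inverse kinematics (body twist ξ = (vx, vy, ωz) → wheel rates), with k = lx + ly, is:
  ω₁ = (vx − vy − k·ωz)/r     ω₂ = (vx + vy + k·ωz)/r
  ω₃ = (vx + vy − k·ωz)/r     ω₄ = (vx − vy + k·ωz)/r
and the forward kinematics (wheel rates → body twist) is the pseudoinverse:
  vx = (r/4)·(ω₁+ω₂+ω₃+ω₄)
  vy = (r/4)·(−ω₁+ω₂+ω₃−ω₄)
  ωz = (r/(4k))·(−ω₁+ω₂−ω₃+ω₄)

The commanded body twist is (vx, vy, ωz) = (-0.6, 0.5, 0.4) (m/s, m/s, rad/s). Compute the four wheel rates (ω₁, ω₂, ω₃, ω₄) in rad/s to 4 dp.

(-24.5600, 0.5600, -4.5600, -19.4400)

k = lx + ly = 0.2 + 0.12 = 0.3200;  k·ωz = 0.3200·0.4 = 0.1280
ω₁ (FL) = (vx − vy − k·ωz)/r = -1.2280/0.05 = -24.5600
ω₂ (FR) = (vx + vy + k·ωz)/r = 0.0280/0.05 = 0.5600
ω₃ (RL) = (vx + vy − k·ωz)/r = -0.2280/0.05 = -4.5600
ω₄ (RR) = (vx − vy + k·ωz)/r = -0.9720/0.05 = -19.4400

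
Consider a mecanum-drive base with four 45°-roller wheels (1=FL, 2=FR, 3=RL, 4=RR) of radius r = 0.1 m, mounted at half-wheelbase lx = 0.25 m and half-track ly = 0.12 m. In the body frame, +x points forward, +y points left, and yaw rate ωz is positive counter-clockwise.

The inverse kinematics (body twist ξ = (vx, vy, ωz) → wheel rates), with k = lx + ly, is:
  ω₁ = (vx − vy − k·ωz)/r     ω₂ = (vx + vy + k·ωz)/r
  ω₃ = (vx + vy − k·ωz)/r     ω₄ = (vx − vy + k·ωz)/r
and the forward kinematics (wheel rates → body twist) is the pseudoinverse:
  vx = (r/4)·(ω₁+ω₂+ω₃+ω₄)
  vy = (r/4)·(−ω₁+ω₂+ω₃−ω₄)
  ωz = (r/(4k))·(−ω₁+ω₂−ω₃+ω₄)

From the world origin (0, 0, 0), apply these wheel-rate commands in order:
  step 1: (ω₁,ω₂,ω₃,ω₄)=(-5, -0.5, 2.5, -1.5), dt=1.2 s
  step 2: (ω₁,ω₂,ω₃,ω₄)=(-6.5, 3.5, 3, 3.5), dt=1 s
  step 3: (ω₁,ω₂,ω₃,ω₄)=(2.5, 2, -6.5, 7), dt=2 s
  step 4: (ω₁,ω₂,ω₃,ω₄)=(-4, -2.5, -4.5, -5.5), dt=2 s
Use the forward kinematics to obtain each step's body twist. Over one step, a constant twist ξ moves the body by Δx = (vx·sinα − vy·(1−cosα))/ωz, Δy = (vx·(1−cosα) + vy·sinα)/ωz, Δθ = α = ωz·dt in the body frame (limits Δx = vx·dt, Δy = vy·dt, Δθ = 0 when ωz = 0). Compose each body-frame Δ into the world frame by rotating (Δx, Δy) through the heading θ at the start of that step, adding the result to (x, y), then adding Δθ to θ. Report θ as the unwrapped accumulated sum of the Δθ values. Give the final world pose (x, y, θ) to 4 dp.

step 1: ξ=(vx,vy,ωz)=(-0.1125, 0.2125, 0.0338), dt=1.2 → body Δ=(-0.1401, 0.2522, 0.0405) → world pose (-0.1401, 0.2522, 0.0405)
step 2: ξ=(vx,vy,ωz)=(0.0875, 0.2375, 0.7095), dt=1.0 → body Δ=(-0.0004, 0.2478, 0.7095) → world pose (-0.1506, 0.4998, 0.7500)
step 3: ξ=(vx,vy,ωz)=(0.1250, -0.3500, 0.8784), dt=2.0 → body Δ=(0.6120, -0.2230, 1.7568) → world pose (0.4492, 0.7538, 2.5068)
step 4: ξ=(vx,vy,ωz)=(-0.4125, 0.0625, 0.0338), dt=2.0 → body Δ=(-0.8286, 0.0970, 0.0676) → world pose (1.0588, 0.1843, 2.5743)

(1.0588, 0.1843, 2.5743)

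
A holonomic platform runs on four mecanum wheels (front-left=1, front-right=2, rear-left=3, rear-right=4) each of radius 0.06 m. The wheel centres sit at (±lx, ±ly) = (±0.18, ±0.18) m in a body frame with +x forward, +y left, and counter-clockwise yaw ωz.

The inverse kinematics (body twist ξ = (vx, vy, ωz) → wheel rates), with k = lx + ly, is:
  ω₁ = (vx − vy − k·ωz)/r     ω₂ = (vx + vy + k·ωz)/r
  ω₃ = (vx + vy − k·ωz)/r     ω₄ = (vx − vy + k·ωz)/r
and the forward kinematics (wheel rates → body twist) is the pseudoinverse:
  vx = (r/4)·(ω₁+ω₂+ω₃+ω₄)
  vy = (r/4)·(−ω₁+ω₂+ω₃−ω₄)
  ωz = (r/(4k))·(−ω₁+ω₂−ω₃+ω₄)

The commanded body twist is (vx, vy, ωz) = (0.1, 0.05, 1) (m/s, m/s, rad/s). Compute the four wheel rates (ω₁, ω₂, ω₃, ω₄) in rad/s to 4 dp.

k = lx + ly = 0.18 + 0.18 = 0.3600;  k·ωz = 0.3600·1 = 0.3600
ω₁ (FL) = (vx − vy − k·ωz)/r = -0.3100/0.06 = -5.1667
ω₂ (FR) = (vx + vy + k·ωz)/r = 0.5100/0.06 = 8.5000
ω₃ (RL) = (vx + vy − k·ωz)/r = -0.2100/0.06 = -3.5000
ω₄ (RR) = (vx − vy + k·ωz)/r = 0.4100/0.06 = 6.8333

(-5.1667, 8.5000, -3.5000, 6.8333)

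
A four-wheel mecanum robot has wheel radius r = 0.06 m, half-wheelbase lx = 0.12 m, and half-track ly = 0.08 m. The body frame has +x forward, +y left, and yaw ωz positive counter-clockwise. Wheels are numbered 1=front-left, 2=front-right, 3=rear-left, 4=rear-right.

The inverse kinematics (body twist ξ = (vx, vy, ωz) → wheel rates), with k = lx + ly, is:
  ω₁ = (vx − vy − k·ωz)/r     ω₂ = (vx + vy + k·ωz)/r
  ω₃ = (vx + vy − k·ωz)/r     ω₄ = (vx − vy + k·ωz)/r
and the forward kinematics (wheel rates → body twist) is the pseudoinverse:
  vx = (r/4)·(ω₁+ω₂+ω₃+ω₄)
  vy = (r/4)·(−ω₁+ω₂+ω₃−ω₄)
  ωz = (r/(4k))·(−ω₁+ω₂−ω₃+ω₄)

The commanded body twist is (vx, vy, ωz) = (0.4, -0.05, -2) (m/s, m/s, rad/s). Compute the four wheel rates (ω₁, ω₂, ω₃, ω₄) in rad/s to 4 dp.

(14.1667, -0.8333, 12.5000, 0.8333)

k = lx + ly = 0.12 + 0.08 = 0.2000;  k·ωz = 0.2000·-2 = -0.4000
ω₁ (FL) = (vx − vy − k·ωz)/r = 0.8500/0.06 = 14.1667
ω₂ (FR) = (vx + vy + k·ωz)/r = -0.0500/0.06 = -0.8333
ω₃ (RL) = (vx + vy − k·ωz)/r = 0.7500/0.06 = 12.5000
ω₄ (RR) = (vx − vy + k·ωz)/r = 0.0500/0.06 = 0.8333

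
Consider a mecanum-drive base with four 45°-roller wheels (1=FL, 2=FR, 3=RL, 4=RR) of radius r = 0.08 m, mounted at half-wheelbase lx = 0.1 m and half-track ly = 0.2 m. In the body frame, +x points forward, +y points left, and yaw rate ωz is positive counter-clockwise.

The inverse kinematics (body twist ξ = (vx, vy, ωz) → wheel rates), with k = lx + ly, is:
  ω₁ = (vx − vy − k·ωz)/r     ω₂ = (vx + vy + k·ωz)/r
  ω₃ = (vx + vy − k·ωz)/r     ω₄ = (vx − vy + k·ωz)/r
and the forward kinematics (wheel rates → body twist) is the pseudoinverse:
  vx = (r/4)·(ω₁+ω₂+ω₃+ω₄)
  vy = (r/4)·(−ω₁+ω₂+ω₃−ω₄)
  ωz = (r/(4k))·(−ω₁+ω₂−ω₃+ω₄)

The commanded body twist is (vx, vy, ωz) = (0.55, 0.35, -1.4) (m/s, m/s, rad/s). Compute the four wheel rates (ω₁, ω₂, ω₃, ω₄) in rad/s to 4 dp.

k = lx + ly = 0.1 + 0.2 = 0.3000;  k·ωz = 0.3000·-1.4 = -0.4200
ω₁ (FL) = (vx − vy − k·ωz)/r = 0.6200/0.08 = 7.7500
ω₂ (FR) = (vx + vy + k·ωz)/r = 0.4800/0.08 = 6.0000
ω₃ (RL) = (vx + vy − k·ωz)/r = 1.3200/0.08 = 16.5000
ω₄ (RR) = (vx − vy + k·ωz)/r = -0.2200/0.08 = -2.7500

(7.7500, 6.0000, 16.5000, -2.7500)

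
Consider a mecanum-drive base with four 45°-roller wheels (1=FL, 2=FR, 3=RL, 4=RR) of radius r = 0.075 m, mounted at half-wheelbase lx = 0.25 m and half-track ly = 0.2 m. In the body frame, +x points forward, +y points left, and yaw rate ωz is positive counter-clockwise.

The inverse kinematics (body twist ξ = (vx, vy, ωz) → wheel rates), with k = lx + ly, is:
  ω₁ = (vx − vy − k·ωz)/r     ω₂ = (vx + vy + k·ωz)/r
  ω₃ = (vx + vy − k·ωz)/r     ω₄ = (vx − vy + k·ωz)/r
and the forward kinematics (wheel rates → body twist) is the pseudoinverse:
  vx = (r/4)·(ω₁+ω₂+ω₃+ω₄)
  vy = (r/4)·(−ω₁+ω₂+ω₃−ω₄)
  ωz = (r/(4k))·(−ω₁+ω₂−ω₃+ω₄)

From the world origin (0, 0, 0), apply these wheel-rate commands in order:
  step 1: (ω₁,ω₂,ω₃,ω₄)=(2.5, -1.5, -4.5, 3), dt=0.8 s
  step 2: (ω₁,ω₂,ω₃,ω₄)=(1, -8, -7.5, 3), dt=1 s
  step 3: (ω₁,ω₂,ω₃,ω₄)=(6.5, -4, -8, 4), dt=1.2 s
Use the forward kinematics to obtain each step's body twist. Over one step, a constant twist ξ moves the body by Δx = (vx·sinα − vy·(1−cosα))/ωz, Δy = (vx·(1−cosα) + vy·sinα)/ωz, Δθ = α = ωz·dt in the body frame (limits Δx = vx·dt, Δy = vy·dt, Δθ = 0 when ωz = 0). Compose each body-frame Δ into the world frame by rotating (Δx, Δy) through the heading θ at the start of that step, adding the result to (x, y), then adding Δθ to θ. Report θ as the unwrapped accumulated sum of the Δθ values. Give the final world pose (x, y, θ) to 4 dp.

step 1: ξ=(vx,vy,ωz)=(-0.0094, -0.2156, 0.1458), dt=0.8 → body Δ=(0.0026, -0.1725, 0.1167) → world pose (0.0026, -0.1725, 0.1167)
step 2: ξ=(vx,vy,ωz)=(-0.2156, -0.3656, 0.0625), dt=1.0 → body Δ=(-0.2041, -0.3721, 0.0625) → world pose (-0.1568, -0.5659, 0.1792)
step 3: ξ=(vx,vy,ωz)=(-0.0281, -0.4219, 0.0625), dt=1.2 → body Δ=(-0.0147, -0.5070, 0.0750) → world pose (-0.0809, -1.0674, 0.2542)

(-0.0809, -1.0674, 0.2542)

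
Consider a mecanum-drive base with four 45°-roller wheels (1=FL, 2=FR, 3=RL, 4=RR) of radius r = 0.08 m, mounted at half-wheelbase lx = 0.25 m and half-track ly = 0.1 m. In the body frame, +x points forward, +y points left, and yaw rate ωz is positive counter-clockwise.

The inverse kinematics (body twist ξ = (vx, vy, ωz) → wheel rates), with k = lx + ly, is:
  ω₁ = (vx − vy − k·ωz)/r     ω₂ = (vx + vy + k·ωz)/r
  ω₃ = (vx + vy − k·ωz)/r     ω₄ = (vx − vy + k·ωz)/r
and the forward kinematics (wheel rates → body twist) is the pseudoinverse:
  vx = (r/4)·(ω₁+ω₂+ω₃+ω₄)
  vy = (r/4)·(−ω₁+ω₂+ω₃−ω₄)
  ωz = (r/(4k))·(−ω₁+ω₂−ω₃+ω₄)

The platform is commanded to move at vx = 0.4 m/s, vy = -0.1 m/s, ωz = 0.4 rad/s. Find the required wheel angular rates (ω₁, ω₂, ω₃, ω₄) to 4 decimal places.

(4.5000, 5.5000, 2.0000, 8.0000)

k = lx + ly = 0.25 + 0.1 = 0.3500;  k·ωz = 0.3500·0.4 = 0.1400
ω₁ (FL) = (vx − vy − k·ωz)/r = 0.3600/0.08 = 4.5000
ω₂ (FR) = (vx + vy + k·ωz)/r = 0.4400/0.08 = 5.5000
ω₃ (RL) = (vx + vy − k·ωz)/r = 0.1600/0.08 = 2.0000
ω₄ (RR) = (vx − vy + k·ωz)/r = 0.6400/0.08 = 8.0000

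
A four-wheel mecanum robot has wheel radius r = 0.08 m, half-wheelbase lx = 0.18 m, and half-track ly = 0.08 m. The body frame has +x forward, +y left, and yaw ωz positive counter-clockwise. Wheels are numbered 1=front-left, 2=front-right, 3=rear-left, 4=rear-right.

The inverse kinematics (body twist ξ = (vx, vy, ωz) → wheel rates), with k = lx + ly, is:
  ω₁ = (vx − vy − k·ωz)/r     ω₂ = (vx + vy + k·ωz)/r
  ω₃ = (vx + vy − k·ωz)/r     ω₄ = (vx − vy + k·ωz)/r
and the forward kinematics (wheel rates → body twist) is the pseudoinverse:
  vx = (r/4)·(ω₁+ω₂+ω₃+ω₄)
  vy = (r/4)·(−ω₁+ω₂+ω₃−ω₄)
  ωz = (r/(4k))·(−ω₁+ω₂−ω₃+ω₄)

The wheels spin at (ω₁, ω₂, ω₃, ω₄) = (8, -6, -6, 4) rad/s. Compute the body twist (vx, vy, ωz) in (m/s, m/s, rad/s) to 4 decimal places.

k = lx + ly = 0.18 + 0.08 = 0.2600
ω₁+ω₂+ω₃+ω₄ = 0.0000  →  vx = (0.08/4)·0.0000 = 0.0000
−ω₁+ω₂+ω₃−ω₄ = -24.0000  →  vy = (0.08/4)·-24.0000 = -0.4800
−ω₁+ω₂−ω₃+ω₄ = -4.0000  →  ωz = (0.08/1.0400)·-4.0000 = -0.3077

(0.0000, -0.4800, -0.3077)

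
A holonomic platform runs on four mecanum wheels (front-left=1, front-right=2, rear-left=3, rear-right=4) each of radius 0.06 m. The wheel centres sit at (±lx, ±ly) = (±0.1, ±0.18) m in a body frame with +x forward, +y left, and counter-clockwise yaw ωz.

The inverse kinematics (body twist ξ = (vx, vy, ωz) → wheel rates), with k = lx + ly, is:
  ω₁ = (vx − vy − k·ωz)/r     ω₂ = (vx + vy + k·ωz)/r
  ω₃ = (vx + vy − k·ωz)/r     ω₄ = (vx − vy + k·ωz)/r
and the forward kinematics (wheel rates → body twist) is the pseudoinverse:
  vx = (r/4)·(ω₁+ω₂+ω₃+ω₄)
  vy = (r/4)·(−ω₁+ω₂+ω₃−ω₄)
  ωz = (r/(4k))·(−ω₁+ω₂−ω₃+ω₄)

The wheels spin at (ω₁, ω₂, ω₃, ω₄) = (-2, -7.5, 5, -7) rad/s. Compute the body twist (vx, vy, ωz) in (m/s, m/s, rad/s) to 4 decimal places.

(-0.1725, 0.0975, -0.9375)

k = lx + ly = 0.1 + 0.18 = 0.2800
ω₁+ω₂+ω₃+ω₄ = -11.5000  →  vx = (0.06/4)·-11.5000 = -0.1725
−ω₁+ω₂+ω₃−ω₄ = 6.5000  →  vy = (0.06/4)·6.5000 = 0.0975
−ω₁+ω₂−ω₃+ω₄ = -17.5000  →  ωz = (0.06/1.1200)·-17.5000 = -0.9375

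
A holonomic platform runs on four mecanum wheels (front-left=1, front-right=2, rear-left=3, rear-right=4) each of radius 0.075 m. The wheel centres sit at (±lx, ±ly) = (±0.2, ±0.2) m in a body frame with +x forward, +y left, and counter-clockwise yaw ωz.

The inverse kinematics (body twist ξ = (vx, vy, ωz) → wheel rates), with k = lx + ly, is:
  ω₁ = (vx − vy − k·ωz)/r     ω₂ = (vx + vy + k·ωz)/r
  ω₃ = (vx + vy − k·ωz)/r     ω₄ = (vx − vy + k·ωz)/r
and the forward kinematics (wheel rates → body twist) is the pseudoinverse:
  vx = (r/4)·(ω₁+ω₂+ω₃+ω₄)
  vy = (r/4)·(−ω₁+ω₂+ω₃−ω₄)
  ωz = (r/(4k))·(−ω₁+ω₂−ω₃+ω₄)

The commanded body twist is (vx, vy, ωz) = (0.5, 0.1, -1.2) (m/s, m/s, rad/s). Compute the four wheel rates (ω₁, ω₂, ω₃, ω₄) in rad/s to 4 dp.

k = lx + ly = 0.2 + 0.2 = 0.4000;  k·ωz = 0.4000·-1.2 = -0.4800
ω₁ (FL) = (vx − vy − k·ωz)/r = 0.8800/0.075 = 11.7333
ω₂ (FR) = (vx + vy + k·ωz)/r = 0.1200/0.075 = 1.6000
ω₃ (RL) = (vx + vy − k·ωz)/r = 1.0800/0.075 = 14.4000
ω₄ (RR) = (vx − vy + k·ωz)/r = -0.0800/0.075 = -1.0667

(11.7333, 1.6000, 14.4000, -1.0667)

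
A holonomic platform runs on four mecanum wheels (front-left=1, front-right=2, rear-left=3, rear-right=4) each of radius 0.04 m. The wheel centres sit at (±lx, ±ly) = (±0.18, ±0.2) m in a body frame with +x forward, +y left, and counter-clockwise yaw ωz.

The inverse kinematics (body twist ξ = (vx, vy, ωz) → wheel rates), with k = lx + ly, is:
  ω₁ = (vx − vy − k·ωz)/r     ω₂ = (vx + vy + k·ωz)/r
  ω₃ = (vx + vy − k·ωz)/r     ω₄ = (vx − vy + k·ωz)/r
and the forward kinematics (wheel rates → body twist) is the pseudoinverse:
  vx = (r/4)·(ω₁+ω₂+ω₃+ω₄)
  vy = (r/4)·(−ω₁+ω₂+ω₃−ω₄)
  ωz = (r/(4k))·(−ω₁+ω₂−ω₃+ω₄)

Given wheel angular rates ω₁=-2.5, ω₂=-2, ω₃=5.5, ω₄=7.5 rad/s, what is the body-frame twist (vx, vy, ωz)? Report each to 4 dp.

(0.0850, -0.0150, 0.0658)

k = lx + ly = 0.18 + 0.2 = 0.3800
ω₁+ω₂+ω₃+ω₄ = 8.5000  →  vx = (0.04/4)·8.5000 = 0.0850
−ω₁+ω₂+ω₃−ω₄ = -1.5000  →  vy = (0.04/4)·-1.5000 = -0.0150
−ω₁+ω₂−ω₃+ω₄ = 2.5000  →  ωz = (0.04/1.5200)·2.5000 = 0.0658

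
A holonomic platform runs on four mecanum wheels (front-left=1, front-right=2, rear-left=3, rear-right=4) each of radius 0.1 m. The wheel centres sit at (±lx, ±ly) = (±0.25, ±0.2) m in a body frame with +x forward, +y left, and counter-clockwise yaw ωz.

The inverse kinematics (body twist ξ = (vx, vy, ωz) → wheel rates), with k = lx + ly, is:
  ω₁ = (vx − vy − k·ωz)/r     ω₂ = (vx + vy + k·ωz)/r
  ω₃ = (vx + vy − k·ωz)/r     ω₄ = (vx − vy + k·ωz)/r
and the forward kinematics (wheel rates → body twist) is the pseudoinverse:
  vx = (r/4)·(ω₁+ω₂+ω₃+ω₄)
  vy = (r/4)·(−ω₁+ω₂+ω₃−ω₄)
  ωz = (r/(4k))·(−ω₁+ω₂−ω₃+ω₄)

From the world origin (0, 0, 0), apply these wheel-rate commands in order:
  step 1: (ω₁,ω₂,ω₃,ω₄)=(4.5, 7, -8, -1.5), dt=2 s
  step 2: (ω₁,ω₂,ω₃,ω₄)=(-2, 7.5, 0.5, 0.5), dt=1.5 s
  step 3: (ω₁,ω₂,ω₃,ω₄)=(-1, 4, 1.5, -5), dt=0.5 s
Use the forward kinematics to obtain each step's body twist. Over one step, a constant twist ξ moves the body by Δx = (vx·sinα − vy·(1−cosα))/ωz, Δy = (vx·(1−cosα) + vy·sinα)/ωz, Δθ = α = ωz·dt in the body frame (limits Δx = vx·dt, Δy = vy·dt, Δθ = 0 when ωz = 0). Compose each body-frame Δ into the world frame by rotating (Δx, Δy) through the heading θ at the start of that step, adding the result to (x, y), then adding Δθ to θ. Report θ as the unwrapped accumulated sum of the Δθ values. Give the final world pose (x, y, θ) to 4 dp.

step 1: ξ=(vx,vy,ωz)=(0.0500, -0.1000, 0.5000), dt=2.0 → body Δ=(0.1761, -0.1223, 1.0000) → world pose (0.1761, -0.1223, 1.0000)
step 2: ξ=(vx,vy,ωz)=(0.1625, 0.2375, 0.5278), dt=1.5 → body Δ=(0.0853, 0.4117, 0.7917) → world pose (-0.1243, 0.1719, 1.7917)
step 3: ξ=(vx,vy,ωz)=(-0.0125, 0.2875, -0.0833), dt=0.5 → body Δ=(-0.0033, 0.1438, -0.0417) → world pose (-0.2639, 0.1372, 1.7500)

(-0.2639, 0.1372, 1.7500)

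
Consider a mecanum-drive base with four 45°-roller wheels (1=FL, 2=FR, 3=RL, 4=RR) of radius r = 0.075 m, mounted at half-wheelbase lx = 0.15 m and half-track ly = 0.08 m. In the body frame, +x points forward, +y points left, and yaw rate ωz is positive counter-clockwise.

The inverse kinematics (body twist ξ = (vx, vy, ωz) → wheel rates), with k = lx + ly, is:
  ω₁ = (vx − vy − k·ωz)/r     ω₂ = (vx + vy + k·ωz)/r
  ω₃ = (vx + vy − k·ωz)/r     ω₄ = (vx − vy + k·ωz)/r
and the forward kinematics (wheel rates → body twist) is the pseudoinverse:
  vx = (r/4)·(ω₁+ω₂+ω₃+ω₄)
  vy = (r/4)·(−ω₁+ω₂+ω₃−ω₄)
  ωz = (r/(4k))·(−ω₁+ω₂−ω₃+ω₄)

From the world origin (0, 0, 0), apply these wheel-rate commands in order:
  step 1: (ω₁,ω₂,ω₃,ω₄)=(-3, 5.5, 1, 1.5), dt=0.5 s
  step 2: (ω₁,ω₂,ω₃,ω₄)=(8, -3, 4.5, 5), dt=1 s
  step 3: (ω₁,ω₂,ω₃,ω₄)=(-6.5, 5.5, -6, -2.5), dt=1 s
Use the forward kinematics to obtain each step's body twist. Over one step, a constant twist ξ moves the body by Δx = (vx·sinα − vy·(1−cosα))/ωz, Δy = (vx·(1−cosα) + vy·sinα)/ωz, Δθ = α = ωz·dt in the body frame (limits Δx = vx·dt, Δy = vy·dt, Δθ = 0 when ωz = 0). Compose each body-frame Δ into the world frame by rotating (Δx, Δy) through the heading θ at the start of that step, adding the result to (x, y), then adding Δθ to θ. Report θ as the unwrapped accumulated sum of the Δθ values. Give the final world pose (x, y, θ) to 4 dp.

step 1: ξ=(vx,vy,ωz)=(0.0938, 0.1500, 0.7337), dt=0.5 → body Δ=(0.0322, 0.0818, 0.3668) → world pose (0.0322, 0.0818, 0.3668)
step 2: ξ=(vx,vy,ωz)=(0.2719, -0.2156, -0.8560), dt=1.0 → body Δ=(0.1531, -0.2997, -0.8560) → world pose (0.2826, -0.1430, -0.4891)
step 3: ξ=(vx,vy,ωz)=(-0.1781, 0.1594, 1.2636), dt=1.0 → body Δ=(-0.2224, 0.0219, 1.2636) → world pose (0.0966, -0.0192, 0.7745)

(0.0966, -0.0192, 0.7745)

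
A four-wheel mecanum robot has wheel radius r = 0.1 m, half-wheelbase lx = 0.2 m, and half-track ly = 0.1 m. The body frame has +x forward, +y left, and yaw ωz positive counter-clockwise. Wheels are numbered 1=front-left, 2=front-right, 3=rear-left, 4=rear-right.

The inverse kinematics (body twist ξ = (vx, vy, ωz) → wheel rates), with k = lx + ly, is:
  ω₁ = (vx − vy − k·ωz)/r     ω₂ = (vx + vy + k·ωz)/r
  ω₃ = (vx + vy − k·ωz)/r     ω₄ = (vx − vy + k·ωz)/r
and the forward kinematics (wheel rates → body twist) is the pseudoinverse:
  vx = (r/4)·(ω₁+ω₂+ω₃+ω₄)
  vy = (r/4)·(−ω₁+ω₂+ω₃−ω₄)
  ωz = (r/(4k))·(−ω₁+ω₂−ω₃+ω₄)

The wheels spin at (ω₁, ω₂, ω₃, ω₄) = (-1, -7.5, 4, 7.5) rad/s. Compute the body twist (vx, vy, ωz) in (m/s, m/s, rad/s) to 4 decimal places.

(0.0750, -0.2500, -0.2500)

k = lx + ly = 0.2 + 0.1 = 0.3000
ω₁+ω₂+ω₃+ω₄ = 3.0000  →  vx = (0.1/4)·3.0000 = 0.0750
−ω₁+ω₂+ω₃−ω₄ = -10.0000  →  vy = (0.1/4)·-10.0000 = -0.2500
−ω₁+ω₂−ω₃+ω₄ = -3.0000  →  ωz = (0.1/1.2000)·-3.0000 = -0.2500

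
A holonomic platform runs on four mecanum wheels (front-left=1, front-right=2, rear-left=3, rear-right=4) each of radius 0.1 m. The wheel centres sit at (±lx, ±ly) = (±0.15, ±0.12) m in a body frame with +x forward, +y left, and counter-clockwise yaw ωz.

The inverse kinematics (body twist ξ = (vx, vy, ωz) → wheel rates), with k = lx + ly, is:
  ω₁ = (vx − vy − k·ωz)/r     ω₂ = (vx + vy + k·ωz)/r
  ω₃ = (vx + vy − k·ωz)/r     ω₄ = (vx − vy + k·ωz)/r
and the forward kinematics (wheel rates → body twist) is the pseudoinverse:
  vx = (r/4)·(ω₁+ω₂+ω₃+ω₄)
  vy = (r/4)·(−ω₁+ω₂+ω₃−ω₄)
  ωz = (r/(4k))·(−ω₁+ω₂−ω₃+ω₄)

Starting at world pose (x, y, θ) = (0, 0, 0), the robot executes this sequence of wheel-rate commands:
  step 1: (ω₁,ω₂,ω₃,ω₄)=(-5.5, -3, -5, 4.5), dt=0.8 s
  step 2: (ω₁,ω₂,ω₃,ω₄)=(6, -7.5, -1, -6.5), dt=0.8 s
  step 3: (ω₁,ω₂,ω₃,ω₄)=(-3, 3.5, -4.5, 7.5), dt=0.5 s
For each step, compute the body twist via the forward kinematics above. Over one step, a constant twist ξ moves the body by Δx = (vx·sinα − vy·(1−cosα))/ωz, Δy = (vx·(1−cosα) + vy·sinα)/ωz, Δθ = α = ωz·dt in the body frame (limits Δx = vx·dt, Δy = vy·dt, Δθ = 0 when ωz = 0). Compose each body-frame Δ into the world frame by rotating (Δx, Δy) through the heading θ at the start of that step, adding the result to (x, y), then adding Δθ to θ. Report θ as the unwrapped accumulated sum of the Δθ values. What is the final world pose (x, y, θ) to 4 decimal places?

step 1: ξ=(vx,vy,ωz)=(-0.2250, -0.1750, 1.1111), dt=0.8 → body Δ=(-0.0990, -0.1971, 0.8889) → world pose (-0.0990, -0.1971, 0.8889)
step 2: ξ=(vx,vy,ωz)=(-0.2250, -0.2000, -1.7593), dt=0.8 → body Δ=(-0.2214, -0.0051, -1.4074) → world pose (-0.2346, -0.3722, -0.5185)
step 3: ξ=(vx,vy,ωz)=(0.0875, -0.1375, 1.7130), dt=0.5 → body Δ=(0.0663, -0.0430, 0.8565) → world pose (-0.1983, -0.4424, 0.3380)

(-0.1983, -0.4424, 0.3380)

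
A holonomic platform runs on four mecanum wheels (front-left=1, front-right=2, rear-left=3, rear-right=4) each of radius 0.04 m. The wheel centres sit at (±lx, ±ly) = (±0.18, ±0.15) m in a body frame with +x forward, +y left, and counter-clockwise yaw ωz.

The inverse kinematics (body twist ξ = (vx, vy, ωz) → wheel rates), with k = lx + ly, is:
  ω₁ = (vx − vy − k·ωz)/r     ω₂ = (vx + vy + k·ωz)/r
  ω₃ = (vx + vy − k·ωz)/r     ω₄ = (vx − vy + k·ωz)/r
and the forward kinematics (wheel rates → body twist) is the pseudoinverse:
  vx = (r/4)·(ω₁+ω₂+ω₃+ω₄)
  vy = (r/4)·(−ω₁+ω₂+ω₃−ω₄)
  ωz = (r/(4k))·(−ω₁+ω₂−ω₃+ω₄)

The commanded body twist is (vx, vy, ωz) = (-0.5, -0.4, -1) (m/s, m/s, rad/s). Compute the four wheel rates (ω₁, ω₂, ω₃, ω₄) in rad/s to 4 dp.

k = lx + ly = 0.18 + 0.15 = 0.3300;  k·ωz = 0.3300·-1 = -0.3300
ω₁ (FL) = (vx − vy − k·ωz)/r = 0.2300/0.04 = 5.7500
ω₂ (FR) = (vx + vy + k·ωz)/r = -1.2300/0.04 = -30.7500
ω₃ (RL) = (vx + vy − k·ωz)/r = -0.5700/0.04 = -14.2500
ω₄ (RR) = (vx − vy + k·ωz)/r = -0.4300/0.04 = -10.7500

(5.7500, -30.7500, -14.2500, -10.7500)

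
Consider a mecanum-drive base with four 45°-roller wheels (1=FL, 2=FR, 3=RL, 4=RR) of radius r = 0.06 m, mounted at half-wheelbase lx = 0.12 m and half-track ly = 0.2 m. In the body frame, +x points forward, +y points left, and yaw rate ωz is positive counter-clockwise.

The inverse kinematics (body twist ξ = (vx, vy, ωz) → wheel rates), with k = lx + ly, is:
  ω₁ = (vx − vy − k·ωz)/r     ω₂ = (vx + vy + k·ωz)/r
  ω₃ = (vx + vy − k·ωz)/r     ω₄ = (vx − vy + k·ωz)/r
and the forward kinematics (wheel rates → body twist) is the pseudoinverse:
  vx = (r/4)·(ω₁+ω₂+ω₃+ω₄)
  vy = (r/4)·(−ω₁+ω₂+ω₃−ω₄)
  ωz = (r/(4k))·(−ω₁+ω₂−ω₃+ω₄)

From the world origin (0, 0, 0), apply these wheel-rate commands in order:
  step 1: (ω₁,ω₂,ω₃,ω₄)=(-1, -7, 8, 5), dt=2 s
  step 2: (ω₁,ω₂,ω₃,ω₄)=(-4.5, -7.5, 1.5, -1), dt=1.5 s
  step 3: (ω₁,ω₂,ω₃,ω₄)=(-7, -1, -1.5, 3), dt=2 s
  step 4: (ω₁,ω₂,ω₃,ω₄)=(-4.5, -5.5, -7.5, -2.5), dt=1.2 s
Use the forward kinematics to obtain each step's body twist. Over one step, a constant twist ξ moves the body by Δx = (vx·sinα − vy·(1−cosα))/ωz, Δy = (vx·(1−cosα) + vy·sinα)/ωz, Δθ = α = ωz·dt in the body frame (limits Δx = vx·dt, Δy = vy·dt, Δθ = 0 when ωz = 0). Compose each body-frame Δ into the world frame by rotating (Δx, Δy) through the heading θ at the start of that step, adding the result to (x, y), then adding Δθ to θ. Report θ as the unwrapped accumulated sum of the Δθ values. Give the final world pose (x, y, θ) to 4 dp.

(-0.5232, 0.1754, -0.0211)

step 1: ξ=(vx,vy,ωz)=(0.0750, -0.0450, -0.4219), dt=2.0 → body Δ=(0.0971, -0.1393, -0.8438) → world pose (0.0971, -0.1393, -0.8438)
step 2: ξ=(vx,vy,ωz)=(-0.1725, -0.0075, -0.2578), dt=1.5 → body Δ=(-0.2545, 0.0384, -0.3867) → world pose (-0.0434, 0.0764, -1.2305)
step 3: ξ=(vx,vy,ωz)=(-0.0975, 0.0225, 0.4922), dt=2.0 → body Δ=(-0.1854, -0.0504, 0.9844) → world pose (-0.1528, 0.2343, -0.2461)
step 4: ξ=(vx,vy,ωz)=(-0.3000, -0.0900, 0.1875), dt=1.2 → body Δ=(-0.3449, -0.1474, 0.2250) → world pose (-0.5232, 0.1754, -0.0211)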